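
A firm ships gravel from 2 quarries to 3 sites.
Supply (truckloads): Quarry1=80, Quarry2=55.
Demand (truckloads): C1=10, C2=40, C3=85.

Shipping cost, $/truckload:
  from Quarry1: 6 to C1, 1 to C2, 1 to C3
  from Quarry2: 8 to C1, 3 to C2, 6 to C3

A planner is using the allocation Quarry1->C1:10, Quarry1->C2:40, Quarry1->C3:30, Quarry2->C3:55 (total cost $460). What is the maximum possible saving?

150

Current plan cost = 10·6 + 40·1 + 30·1 + 55·6 = $460.
Optimal plan:
  Quarry1–C3: 80 × $1 = $80
  Quarry2–C1: 10 × $8 = $80
  Quarry2–C2: 40 × $3 = $120
  Quarry2–C3: 5 × $6 = $30
Optimal cost = $310.
Saving = 460 − 310 = $150.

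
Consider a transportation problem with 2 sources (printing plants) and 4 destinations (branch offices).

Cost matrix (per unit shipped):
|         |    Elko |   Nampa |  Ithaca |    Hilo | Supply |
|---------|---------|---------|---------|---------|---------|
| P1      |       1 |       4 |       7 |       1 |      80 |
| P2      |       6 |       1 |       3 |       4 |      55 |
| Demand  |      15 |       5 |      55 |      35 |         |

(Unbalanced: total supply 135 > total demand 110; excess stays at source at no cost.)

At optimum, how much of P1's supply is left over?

An optimal plan:
  P1 to Elko: 15 × 1 = 15
  P1 to Nampa: 5 × 4 = 20
  P1 to Hilo: 35 × 1 = 35
  P2 to Ithaca: 55 × 3 = 165
Total cost = 235.
P1 ships 55 of its 80, leaving 25.

25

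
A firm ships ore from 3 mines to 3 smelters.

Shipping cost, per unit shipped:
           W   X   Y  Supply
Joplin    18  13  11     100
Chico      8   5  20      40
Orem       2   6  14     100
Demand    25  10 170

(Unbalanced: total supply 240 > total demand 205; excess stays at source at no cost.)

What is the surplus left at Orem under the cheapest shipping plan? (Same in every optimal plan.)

Minimum-cost shipments:
  Joplin to Y: 100 × 11 = 1100
  Chico to X: 10 × 5 = 50
  Orem to W: 25 × 2 = 50
  Orem to Y: 70 × 14 = 980
Total cost = 2180.
Orem ships 95 of its 100, leaving 5.

5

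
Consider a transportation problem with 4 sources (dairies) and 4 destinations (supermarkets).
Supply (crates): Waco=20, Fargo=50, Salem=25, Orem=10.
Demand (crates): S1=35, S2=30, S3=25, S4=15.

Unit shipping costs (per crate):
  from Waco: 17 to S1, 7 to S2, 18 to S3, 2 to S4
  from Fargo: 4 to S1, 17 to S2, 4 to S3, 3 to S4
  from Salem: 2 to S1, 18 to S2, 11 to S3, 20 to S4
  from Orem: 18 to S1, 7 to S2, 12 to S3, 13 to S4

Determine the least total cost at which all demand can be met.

Optimal allocation:
  Waco–S2: 20 × 7 = 140
  Fargo–S1: 10 × 4 = 40
  Fargo–S3: 25 × 4 = 100
  Fargo–S4: 15 × 3 = 45
  Salem–S1: 25 × 2 = 50
  Orem–S2: 10 × 7 = 70
Total = 140 + 40 + 100 + 45 + 50 + 70 = 445.
(Supply check: Waco ships 20; Fargo ships 50; Salem ships 25; Orem ships 10.)

445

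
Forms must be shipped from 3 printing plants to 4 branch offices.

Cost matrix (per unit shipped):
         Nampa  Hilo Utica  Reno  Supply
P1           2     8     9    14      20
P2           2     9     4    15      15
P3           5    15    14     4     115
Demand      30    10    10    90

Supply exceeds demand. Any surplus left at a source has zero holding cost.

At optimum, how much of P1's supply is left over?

0

An optimal plan:
  P1 to Nampa: 10 × 2 = 20
  P1 to Hilo: 10 × 8 = 80
  P2 to Nampa: 5 × 2 = 10
  P2 to Utica: 10 × 4 = 40
  P3 to Nampa: 15 × 5 = 75
  P3 to Reno: 90 × 4 = 360
Total cost = 585.
P1 ships 20 of its 20, leaving 0.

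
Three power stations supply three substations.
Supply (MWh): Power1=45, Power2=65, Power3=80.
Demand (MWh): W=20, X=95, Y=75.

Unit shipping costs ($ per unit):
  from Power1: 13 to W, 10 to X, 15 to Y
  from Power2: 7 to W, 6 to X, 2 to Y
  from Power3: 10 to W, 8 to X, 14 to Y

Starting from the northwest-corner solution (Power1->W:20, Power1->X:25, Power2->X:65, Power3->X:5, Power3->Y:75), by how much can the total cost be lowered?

Current plan cost = 20·13 + 25·10 + 65·6 + 5·8 + 75·14 = $1990.
Optimal plan:
  Power1 to X: 35 × $10 = $350
  Power1 to Y: 10 × $15 = $150
  Power2 to Y: 65 × $2 = $130
  Power3 to W: 20 × $10 = $200
  Power3 to X: 60 × $8 = $480
Optimal cost = $1310.
Saving = 1990 − 1310 = $680.

680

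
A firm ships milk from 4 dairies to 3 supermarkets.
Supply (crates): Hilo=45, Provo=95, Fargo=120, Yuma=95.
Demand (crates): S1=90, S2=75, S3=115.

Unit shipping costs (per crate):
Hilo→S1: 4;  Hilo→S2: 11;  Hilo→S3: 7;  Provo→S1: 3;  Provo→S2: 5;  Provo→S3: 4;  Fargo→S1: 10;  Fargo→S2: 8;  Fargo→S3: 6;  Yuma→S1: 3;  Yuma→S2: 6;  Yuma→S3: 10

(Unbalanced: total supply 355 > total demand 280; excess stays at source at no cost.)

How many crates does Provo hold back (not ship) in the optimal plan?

0

An optimal plan:
  Provo to S2: 70 × 5 = 350
  Provo to S3: 25 × 4 = 100
  Fargo to S3: 90 × 6 = 540
  Yuma to S1: 90 × 3 = 270
  Yuma to S2: 5 × 6 = 30
Total cost = 1290.
Provo ships 95 of its 95, leaving 0.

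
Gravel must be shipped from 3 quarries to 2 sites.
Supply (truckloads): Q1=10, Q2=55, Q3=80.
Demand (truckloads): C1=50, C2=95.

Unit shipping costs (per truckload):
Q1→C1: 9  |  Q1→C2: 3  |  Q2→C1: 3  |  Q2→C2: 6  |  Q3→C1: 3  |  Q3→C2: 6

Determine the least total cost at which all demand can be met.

690

One minimum-cost allocation:
  Q1–C2: 10 × 3 = 30
  Q2–C1: 50 × 3 = 150
  Q2–C2: 5 × 6 = 30
  Q3–C2: 80 × 6 = 480
Total = 30 + 150 + 30 + 480 = 690.
(Supply check: Q1 ships 10; Q2 ships 55; Q3 ships 80.)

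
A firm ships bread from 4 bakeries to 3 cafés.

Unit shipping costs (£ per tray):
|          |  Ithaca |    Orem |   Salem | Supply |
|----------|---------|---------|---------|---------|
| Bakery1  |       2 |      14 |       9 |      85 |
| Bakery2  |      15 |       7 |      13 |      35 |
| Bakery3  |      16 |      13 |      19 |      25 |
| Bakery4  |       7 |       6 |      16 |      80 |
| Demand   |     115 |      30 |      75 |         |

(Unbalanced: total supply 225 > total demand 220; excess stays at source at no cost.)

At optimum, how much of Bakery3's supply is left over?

5

An optimal plan:
  Bakery1–Ithaca: 65 × £2 = £130
  Bakery1–Salem: 20 × £9 = £180
  Bakery2–Salem: 35 × £13 = £455
  Bakery3–Salem: 20 × £19 = £380
  Bakery4–Ithaca: 50 × £7 = £350
  Bakery4–Orem: 30 × £6 = £180
Total cost = £1675.
Bakery3 ships 20 of its 25, leaving 5.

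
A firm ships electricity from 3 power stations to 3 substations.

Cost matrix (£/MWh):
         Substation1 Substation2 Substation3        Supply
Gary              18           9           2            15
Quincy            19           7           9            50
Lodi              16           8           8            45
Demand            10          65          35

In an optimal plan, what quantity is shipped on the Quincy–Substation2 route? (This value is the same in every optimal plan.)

50

Optimal shipments:
  Gary–Substation3: 15 × £2 = £30
  Quincy–Substation2: 50 × £7 = £350
  Lodi–Substation1: 10 × £16 = £160
  Lodi–Substation2: 15 × £8 = £120
  Lodi–Substation3: 20 × £8 = £160
Total cost = £820.
So Quincy→Substation2 carries 50 MWh.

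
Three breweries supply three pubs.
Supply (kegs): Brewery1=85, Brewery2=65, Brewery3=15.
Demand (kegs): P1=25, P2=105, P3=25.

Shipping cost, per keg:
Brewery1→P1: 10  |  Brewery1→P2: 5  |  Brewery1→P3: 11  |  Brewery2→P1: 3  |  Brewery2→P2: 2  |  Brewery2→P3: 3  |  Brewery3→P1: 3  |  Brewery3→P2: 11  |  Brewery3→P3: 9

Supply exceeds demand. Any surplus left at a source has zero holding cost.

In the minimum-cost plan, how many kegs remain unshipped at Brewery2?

0

Minimum-cost shipments:
  Brewery1 to P2: 75 × 5 = 375
  Brewery2 to P1: 10 × 3 = 30
  Brewery2 to P2: 30 × 2 = 60
  Brewery2 to P3: 25 × 3 = 75
  Brewery3 to P1: 15 × 3 = 45
Total cost = 585.
Brewery2 ships 65 of its 65, leaving 0.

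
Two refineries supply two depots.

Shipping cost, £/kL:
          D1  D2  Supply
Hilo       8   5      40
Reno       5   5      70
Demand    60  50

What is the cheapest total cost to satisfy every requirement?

A cheapest plan:
  Hilo to D2: 40 × £5 = £200
  Reno to D1: 60 × £5 = £300
  Reno to D2: 10 × £5 = £50
Total = 200 + 300 + 50 = £550.
(Supply check: Hilo ships 40; Reno ships 70.)

550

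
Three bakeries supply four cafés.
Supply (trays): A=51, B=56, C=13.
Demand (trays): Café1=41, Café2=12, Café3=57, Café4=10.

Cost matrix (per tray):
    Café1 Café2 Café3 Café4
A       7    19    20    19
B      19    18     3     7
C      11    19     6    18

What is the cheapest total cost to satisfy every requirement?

789

Optimal allocation:
  A→Café1: 41 × 7 = 287
  A→Café2: 10 × 19 = 190
  B→Café3: 46 × 3 = 138
  B→Café4: 10 × 7 = 70
  C→Café2: 2 × 19 = 38
  C→Café3: 11 × 6 = 66
Total = 287 + 190 + 138 + 70 + 38 + 66 = 789.
(Supply check: A ships 51; B ships 56; C ships 13.)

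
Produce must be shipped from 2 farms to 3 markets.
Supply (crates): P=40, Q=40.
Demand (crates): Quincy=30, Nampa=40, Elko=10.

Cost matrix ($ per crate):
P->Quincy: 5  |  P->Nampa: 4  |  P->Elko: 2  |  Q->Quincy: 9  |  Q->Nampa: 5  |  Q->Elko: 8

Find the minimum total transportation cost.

One minimum-cost allocation:
  P to Quincy: 30 crates
  P to Elko: 10 crates
  Q to Nampa: 40 crates
Total cost = $370.

370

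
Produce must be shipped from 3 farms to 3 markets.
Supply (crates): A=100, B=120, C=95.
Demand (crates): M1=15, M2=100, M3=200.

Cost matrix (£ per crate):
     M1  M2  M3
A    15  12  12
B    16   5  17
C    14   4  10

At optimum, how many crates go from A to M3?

Optimal shipments:
  A–M3: 100 crates
  B–M1: 15 crates
  B–M2: 100 crates
  B–M3: 5 crates
  C–M3: 95 crates
Total cost = £2975.
So A→M3 carries 100 crates.

100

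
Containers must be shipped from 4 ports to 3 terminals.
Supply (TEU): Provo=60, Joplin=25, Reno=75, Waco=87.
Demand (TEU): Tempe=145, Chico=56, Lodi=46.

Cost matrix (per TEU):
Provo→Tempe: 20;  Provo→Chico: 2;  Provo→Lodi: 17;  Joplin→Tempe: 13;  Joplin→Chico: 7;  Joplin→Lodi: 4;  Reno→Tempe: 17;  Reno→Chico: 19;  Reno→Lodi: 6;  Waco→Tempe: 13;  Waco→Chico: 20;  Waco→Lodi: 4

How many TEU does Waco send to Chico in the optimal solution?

The minimum-cost plan:
  Provo→Tempe: 4 × 20 = 80
  Provo→Chico: 56 × 2 = 112
  Joplin→Tempe: 25 × 13 = 325
  Reno→Tempe: 29 × 17 = 493
  Reno→Lodi: 46 × 6 = 276
  Waco→Tempe: 87 × 13 = 1131
Total cost = 2417.
The route Waco→Chico is not used.

0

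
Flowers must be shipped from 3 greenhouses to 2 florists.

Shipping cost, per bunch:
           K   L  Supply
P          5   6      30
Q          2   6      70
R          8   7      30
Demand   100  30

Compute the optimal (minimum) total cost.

500

An optimal shipping plan:
  P to K: 30 × 5 = 150
  Q to K: 70 × 2 = 140
  R to L: 30 × 7 = 210
Total = 150 + 140 + 210 = 500.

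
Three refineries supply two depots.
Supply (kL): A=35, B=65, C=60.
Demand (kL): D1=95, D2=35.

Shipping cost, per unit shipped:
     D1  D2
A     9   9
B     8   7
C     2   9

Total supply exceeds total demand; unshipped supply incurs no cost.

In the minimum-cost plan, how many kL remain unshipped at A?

An optimal plan:
  A–D1: 5 kL
  B–D1: 30 kL
  B–D2: 35 kL
  C–D1: 60 kL
Total cost = 650.
A ships 5 of its 35, leaving 30.

30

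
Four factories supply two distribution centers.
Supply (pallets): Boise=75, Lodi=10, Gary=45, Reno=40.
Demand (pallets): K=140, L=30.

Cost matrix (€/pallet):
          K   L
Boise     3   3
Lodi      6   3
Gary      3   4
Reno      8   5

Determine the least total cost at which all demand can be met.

650

One minimum-cost allocation:
  Boise→K: 75 pallets
  Lodi→K: 10 pallets
  Gary→K: 45 pallets
  Reno→K: 10 pallets
  Reno→L: 30 pallets
Total cost = €650.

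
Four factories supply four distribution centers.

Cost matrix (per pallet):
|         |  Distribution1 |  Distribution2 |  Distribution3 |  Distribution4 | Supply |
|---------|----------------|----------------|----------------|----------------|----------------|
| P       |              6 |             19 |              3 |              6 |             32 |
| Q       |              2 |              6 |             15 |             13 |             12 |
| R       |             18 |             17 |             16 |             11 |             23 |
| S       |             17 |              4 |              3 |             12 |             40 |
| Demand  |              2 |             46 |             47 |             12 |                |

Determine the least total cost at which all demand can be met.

624

Optimal allocation:
  P→Distribution3: 32 pallets
  Q→Distribution1: 2 pallets
  Q→Distribution2: 10 pallets
  R→Distribution3: 11 pallets
  R→Distribution4: 12 pallets
  S→Distribution2: 36 pallets
  S→Distribution3: 4 pallets
Total cost = 624.
(Supply check: P ships 32; Q ships 12; R ships 23; S ships 40.)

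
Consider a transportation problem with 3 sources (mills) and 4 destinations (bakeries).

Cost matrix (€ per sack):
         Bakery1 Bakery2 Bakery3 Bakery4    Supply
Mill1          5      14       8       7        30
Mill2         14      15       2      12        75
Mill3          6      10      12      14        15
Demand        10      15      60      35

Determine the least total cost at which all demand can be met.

640

One minimum-cost allocation:
  Mill1 to Bakery1: 10 × €5 = €50
  Mill1 to Bakery4: 20 × €7 = €140
  Mill2 to Bakery3: 60 × €2 = €120
  Mill2 to Bakery4: 15 × €12 = €180
  Mill3 to Bakery2: 15 × €10 = €150
Total = 50 + 140 + 120 + 180 + 150 = €640.
(Supply check: Mill1 ships 30; Mill2 ships 75; Mill3 ships 15.)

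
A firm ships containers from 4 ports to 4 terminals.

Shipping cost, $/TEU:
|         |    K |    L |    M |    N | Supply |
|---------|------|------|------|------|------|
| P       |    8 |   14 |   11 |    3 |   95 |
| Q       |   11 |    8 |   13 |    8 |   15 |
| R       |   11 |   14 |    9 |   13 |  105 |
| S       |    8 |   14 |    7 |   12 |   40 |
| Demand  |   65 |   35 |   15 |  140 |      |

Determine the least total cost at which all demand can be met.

2000

One minimum-cost allocation:
  P–N: 95 × $3 = $285
  Q–L: 15 × $8 = $120
  R–K: 25 × $11 = $275
  R–L: 20 × $14 = $280
  R–M: 15 × $9 = $135
  R–N: 45 × $13 = $585
  S–K: 40 × $8 = $320
Total = 285 + 120 + 275 + 280 + 135 + 585 + 320 = $2000.
(Supply check: P ships 95; Q ships 15; R ships 105; S ships 40.)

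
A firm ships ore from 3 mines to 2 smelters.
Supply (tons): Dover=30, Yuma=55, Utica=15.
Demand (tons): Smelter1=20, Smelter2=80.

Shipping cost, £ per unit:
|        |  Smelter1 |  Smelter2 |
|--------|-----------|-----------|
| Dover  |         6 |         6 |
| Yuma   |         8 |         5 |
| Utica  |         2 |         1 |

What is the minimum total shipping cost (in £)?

An optimal shipping plan:
  Dover→Smelter1: 20 × £6 = £120
  Dover→Smelter2: 10 × £6 = £60
  Yuma→Smelter2: 55 × £5 = £275
  Utica→Smelter2: 15 × £1 = £15
Total = 120 + 60 + 275 + 15 = £470.
(Supply check: Dover ships 30; Yuma ships 55; Utica ships 15.)

470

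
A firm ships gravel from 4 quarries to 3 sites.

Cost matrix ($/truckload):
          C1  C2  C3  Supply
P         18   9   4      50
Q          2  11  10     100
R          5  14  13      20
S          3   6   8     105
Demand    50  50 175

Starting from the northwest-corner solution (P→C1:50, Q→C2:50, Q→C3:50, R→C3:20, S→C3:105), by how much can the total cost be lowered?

Current plan cost = 50·18 + 50·11 + 50·10 + 20·13 + 105·8 = $3050.
Optimal plan:
  P→C3: 50 × $4 = $200
  Q→C1: 30 × $2 = $60
  Q→C3: 70 × $10 = $700
  R→C1: 20 × $5 = $100
  S→C2: 50 × $6 = $300
  S→C3: 55 × $8 = $440
Optimal cost = $1800.
Saving = 3050 − 1800 = $1250.

1250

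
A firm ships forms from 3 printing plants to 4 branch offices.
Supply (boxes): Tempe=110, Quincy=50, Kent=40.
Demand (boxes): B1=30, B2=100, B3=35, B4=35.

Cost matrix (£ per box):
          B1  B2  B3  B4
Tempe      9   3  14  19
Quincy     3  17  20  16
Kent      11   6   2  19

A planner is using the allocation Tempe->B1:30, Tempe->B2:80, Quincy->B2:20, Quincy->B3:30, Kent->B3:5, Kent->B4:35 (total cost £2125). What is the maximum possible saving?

Current plan cost = 30·9 + 80·3 + 20·17 + 30·20 + 5·2 + 35·19 = £2125.
Optimal plan:
  Tempe→B2: 100 × £3 = £300
  Tempe→B4: 10 × £19 = £190
  Quincy→B1: 30 × £3 = £90
  Quincy→B4: 20 × £16 = £320
  Kent→B3: 35 × £2 = £70
  Kent→B4: 5 × £19 = £95
Optimal cost = £1065.
Saving = 2125 − 1065 = £1060.

1060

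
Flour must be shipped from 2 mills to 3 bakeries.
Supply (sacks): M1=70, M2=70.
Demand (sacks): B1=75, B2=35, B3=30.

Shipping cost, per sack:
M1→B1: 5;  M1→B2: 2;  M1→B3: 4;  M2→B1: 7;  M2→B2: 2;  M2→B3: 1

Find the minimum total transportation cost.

485

An optimal shipping plan:
  M1→B1: 70 × 5 = 350
  M2→B1: 5 × 7 = 35
  M2→B2: 35 × 2 = 70
  M2→B3: 30 × 1 = 30
Total = 350 + 35 + 70 + 30 = 485.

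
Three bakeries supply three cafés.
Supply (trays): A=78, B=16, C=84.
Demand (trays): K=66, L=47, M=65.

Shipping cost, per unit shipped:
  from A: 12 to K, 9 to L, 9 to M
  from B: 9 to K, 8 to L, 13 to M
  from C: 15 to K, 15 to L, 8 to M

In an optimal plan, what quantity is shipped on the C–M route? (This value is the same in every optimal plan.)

Optimal shipments:
  A→K: 31 trays
  A→L: 47 trays
  B→K: 16 trays
  C→K: 19 trays
  C→M: 65 trays
Total cost = 1744.
So C→M carries 65 trays.

65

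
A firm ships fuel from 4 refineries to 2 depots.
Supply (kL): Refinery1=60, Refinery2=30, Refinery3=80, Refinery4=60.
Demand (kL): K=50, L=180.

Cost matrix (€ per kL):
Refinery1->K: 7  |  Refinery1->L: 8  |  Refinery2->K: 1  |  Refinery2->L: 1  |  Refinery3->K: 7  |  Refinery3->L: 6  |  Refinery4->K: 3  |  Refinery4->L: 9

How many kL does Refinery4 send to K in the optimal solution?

Solving gives:
  Refinery1→L: 60 × €8 = €480
  Refinery2→L: 30 × €1 = €30
  Refinery3→L: 80 × €6 = €480
  Refinery4→K: 50 × €3 = €150
  Refinery4→L: 10 × €9 = €90
Total cost = €1230.
So Refinery4→K carries 50 kL.

50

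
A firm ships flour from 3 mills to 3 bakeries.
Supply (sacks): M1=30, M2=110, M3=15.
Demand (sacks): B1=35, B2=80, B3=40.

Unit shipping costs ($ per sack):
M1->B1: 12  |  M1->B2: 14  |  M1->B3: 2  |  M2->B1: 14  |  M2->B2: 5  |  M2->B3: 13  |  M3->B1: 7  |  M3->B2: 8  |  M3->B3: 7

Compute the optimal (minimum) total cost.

One minimum-cost allocation:
  M1->B3: 30 × $2 = $60
  M2->B1: 20 × $14 = $280
  M2->B2: 80 × $5 = $400
  M2->B3: 10 × $13 = $130
  M3->B1: 15 × $7 = $105
Total = 60 + 280 + 400 + 130 + 105 = $975.

975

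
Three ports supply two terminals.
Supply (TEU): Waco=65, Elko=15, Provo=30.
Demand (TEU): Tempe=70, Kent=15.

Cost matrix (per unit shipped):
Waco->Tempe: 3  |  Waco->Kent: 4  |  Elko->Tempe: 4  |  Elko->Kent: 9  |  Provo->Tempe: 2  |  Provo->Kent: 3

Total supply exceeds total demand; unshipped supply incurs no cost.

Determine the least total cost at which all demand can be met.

240

One minimum-cost allocation:
  Waco–Tempe: 40 TEU
  Waco–Kent: 15 TEU
  Provo–Tempe: 30 TEU
Total cost = 240.
(Supply check: Waco ships 55; Elko ships 0; Provo ships 30.)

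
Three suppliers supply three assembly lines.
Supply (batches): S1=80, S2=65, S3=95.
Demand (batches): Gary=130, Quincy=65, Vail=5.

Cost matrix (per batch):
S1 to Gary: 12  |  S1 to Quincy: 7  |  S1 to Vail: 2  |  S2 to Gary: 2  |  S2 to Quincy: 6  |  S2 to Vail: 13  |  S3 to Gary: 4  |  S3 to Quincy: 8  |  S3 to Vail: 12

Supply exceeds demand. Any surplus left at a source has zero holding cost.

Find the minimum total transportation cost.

An optimal shipping plan:
  S1–Quincy: 65 × 7 = 455
  S1–Vail: 5 × 2 = 10
  S2–Gary: 65 × 2 = 130
  S3–Gary: 65 × 4 = 260
Total = 455 + 10 + 130 + 260 = 855.
(Supply check: S1 ships 70; S2 ships 65; S3 ships 65.)

855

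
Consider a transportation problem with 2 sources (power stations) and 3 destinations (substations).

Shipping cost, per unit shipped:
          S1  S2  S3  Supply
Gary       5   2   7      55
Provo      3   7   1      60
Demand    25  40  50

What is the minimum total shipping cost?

235

An optimal shipping plan:
  Gary–S1: 15 MWh
  Gary–S2: 40 MWh
  Provo–S1: 10 MWh
  Provo–S3: 50 MWh
Total cost = 235.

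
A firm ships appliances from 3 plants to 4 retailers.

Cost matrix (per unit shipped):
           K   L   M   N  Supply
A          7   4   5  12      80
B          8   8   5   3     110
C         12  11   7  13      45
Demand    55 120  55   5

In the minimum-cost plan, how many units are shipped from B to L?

Solving gives:
  A→L: 80 × 4 = 320
  B→K: 55 × 8 = 440
  B→L: 40 × 8 = 320
  B→M: 10 × 5 = 50
  B→N: 5 × 3 = 15
  C→M: 45 × 7 = 315
Total cost = 1460.
So B→L carries 40 units.

40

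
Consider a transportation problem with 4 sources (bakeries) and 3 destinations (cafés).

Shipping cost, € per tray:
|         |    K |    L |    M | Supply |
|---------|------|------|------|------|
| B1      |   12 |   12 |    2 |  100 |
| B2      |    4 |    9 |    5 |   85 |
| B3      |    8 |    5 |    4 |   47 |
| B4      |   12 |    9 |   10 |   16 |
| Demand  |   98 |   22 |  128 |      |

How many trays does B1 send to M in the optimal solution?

The minimum-cost plan:
  B1–M: 100 × €2 = €200
  B2–K: 85 × €4 = €340
  B3–K: 13 × €8 = €104
  B3–L: 6 × €5 = €30
  B3–M: 28 × €4 = €112
  B4–L: 16 × €9 = €144
Total cost = €930.
So B1→M carries 100 trays.

100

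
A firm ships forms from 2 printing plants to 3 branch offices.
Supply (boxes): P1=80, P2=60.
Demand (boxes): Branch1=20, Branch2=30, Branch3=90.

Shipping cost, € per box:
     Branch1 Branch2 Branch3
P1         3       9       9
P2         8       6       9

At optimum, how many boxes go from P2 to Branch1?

0

Optimal shipments:
  P1->Branch1: 20 × €3 = €60
  P1->Branch3: 60 × €9 = €540
  P2->Branch2: 30 × €6 = €180
  P2->Branch3: 30 × €9 = €270
Total cost = €1050.
The route P2→Branch1 is not used.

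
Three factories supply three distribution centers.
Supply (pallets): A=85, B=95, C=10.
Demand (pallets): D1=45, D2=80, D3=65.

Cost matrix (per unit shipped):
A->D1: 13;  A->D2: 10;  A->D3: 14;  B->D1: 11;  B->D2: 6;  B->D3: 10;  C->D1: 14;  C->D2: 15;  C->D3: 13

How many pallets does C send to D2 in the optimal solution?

Solving gives:
  A->D1: 45 pallets
  A->D3: 40 pallets
  B->D2: 80 pallets
  B->D3: 15 pallets
  C->D3: 10 pallets
Total cost = 1905.
The route C→D2 is not used.

0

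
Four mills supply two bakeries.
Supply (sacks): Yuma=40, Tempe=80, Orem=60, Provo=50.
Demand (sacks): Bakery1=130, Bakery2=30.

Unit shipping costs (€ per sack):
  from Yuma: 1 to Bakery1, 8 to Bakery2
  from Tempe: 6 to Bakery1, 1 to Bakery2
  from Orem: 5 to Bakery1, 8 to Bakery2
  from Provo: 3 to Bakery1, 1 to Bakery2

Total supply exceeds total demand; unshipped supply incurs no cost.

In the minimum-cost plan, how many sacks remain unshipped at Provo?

0

An optimal plan:
  Yuma->Bakery1: 40 × €1 = €40
  Tempe->Bakery2: 30 × €1 = €30
  Orem->Bakery1: 40 × €5 = €200
  Provo->Bakery1: 50 × €3 = €150
Total cost = €420.
Provo ships 50 of its 50, leaving 0.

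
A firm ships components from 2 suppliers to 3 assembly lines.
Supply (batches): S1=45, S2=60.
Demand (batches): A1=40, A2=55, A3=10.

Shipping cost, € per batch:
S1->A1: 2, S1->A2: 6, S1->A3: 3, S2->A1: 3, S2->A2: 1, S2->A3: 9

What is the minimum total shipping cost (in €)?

Optimal allocation:
  S1->A1: 35 × €2 = €70
  S1->A3: 10 × €3 = €30
  S2->A1: 5 × €3 = €15
  S2->A2: 55 × €1 = €55
Total = 70 + 30 + 15 + 55 = €170.
(Supply check: S1 ships 45; S2 ships 60.)

170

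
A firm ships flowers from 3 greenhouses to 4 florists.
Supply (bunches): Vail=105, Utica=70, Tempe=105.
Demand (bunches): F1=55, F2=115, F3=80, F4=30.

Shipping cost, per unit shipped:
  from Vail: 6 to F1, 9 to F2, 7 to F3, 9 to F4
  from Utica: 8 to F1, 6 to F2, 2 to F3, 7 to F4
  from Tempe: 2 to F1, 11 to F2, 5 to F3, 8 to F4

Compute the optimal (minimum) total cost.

One minimum-cost allocation:
  Vail to F2: 105 × 9 = 945
  Utica to F2: 10 × 6 = 60
  Utica to F3: 60 × 2 = 120
  Tempe to F1: 55 × 2 = 110
  Tempe to F3: 20 × 5 = 100
  Tempe to F4: 30 × 8 = 240
Total = 945 + 60 + 120 + 110 + 100 + 240 = 1575.
(Supply check: Vail ships 105; Utica ships 70; Tempe ships 105.)

1575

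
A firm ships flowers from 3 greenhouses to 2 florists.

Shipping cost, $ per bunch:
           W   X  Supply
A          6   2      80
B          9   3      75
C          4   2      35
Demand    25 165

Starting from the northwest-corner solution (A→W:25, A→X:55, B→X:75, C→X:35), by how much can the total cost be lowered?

Current plan cost = 25·6 + 55·2 + 75·3 + 35·2 = $555.
Optimal plan:
  A→X: 80 × $2 = $160
  B→X: 75 × $3 = $225
  C→W: 25 × $4 = $100
  C→X: 10 × $2 = $20
Optimal cost = $505.
Saving = 555 − 505 = $50.

50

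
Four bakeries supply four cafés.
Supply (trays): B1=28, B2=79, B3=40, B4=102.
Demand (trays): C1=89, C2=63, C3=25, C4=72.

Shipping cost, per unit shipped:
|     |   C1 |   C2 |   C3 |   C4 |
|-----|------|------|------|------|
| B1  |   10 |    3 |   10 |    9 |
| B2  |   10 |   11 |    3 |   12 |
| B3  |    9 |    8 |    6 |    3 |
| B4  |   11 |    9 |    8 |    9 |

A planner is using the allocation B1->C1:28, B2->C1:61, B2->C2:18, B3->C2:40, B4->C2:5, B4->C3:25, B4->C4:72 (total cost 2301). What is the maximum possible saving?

494

Current plan cost = 28·10 + 61·10 + 18·11 + 40·8 + 5·9 + 25·8 + 72·9 = 2301.
Optimal plan:
  B1→C2: 28 × 3 = 84
  B2→C1: 54 × 10 = 540
  B2→C3: 25 × 3 = 75
  B3→C4: 40 × 3 = 120
  B4→C1: 35 × 11 = 385
  B4→C2: 35 × 9 = 315
  B4→C4: 32 × 9 = 288
Optimal cost = 1807.
Saving = 2301 − 1807 = 494.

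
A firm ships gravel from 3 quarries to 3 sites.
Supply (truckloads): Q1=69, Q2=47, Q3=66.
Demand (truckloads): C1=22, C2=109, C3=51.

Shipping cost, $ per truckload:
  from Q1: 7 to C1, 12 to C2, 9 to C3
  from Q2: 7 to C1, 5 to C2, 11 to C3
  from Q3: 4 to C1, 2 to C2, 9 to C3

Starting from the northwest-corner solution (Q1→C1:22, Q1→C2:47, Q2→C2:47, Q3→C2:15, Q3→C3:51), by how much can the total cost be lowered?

Current plan cost = 22·7 + 47·12 + 47·5 + 15·2 + 51·9 = $1442.
Optimal plan:
  Q1 to C1: 18 × $7 = $126
  Q1 to C3: 51 × $9 = $459
  Q2 to C1: 4 × $7 = $28
  Q2 to C2: 43 × $5 = $215
  Q3 to C2: 66 × $2 = $132
Optimal cost = $960.
Saving = 1442 − 960 = $482.

482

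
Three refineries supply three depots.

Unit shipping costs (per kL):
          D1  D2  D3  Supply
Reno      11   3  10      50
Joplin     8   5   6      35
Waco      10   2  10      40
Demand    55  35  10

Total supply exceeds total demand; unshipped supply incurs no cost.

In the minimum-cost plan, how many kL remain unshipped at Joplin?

Minimum-cost shipments:
  Reno to D2: 25 × 3 = 75
  Joplin to D1: 25 × 8 = 200
  Joplin to D3: 10 × 6 = 60
  Waco to D1: 30 × 10 = 300
  Waco to D2: 10 × 2 = 20
Total cost = 655.
Joplin ships 35 of its 35, leaving 0.

0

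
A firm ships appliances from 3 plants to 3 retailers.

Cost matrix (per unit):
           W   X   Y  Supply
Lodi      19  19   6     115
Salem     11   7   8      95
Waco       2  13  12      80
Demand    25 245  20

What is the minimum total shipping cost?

3355

Optimal allocation:
  Lodi–X: 95 × 19 = 1805
  Lodi–Y: 20 × 6 = 120
  Salem–X: 95 × 7 = 665
  Waco–W: 25 × 2 = 50
  Waco–X: 55 × 13 = 715
Total = 1805 + 120 + 665 + 50 + 715 = 3355.
(Supply check: Lodi ships 115; Salem ships 95; Waco ships 80.)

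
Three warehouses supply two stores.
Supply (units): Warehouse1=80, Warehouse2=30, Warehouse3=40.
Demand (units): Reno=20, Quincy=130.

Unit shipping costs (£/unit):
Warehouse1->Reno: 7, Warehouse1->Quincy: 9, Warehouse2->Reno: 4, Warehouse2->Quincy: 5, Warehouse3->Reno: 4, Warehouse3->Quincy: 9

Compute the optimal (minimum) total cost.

Optimal allocation:
  Warehouse1->Quincy: 80 × £9 = £720
  Warehouse2->Quincy: 30 × £5 = £150
  Warehouse3->Reno: 20 × £4 = £80
  Warehouse3->Quincy: 20 × £9 = £180
Total = 720 + 150 + 80 + 180 = £1130.
(Supply check: Warehouse1 ships 80; Warehouse2 ships 30; Warehouse3 ships 40.)

1130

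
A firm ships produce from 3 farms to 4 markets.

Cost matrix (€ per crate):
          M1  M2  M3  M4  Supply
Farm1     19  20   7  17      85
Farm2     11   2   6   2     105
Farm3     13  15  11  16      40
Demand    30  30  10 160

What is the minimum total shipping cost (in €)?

Optimal allocation:
  Farm1->M3: 10 × €7 = €70
  Farm1->M4: 75 × €17 = €1275
  Farm2->M2: 20 × €2 = €40
  Farm2->M4: 85 × €2 = €170
  Farm3->M1: 30 × €13 = €390
  Farm3->M2: 10 × €15 = €150
Total = 70 + 1275 + 40 + 170 + 390 + 150 = €2095.

2095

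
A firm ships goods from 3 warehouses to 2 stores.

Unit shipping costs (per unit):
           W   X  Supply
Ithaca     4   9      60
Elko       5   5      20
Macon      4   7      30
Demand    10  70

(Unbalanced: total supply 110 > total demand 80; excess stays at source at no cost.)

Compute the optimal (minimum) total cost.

An optimal shipping plan:
  Ithaca->W: 10 × 4 = 40
  Ithaca->X: 20 × 9 = 180
  Elko->X: 20 × 5 = 100
  Macon->X: 30 × 7 = 210
Total = 40 + 180 + 100 + 210 = 530.

530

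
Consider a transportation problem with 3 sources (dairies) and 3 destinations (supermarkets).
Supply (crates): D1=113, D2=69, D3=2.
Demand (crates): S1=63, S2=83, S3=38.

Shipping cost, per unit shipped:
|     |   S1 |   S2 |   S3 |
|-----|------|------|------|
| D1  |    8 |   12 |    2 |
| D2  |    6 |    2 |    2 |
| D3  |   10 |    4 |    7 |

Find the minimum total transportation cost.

870

Optimal allocation:
  D1 to S1: 63 × 8 = 504
  D1 to S2: 12 × 12 = 144
  D1 to S3: 38 × 2 = 76
  D2 to S2: 69 × 2 = 138
  D3 to S2: 2 × 4 = 8
Total = 504 + 144 + 76 + 138 + 8 = 870.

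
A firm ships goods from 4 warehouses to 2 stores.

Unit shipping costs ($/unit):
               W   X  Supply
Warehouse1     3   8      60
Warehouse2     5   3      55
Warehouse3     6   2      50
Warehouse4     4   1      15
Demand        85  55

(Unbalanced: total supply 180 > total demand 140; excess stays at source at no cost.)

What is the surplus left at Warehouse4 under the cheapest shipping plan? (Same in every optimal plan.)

An optimal plan:
  Warehouse1 to W: 60 × $3 = $180
  Warehouse2 to W: 25 × $5 = $125
  Warehouse3 to X: 40 × $2 = $80
  Warehouse4 to X: 15 × $1 = $15
Total cost = $400.
Warehouse4 ships 15 of its 15, leaving 0.

0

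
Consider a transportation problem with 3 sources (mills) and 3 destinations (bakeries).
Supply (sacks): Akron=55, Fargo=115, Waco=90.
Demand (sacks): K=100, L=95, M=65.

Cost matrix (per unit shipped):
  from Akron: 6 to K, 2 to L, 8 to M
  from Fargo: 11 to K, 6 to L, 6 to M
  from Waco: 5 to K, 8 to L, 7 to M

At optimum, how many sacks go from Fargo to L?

The minimum-cost plan:
  Akron–K: 10 × 6 = 60
  Akron–L: 45 × 2 = 90
  Fargo–L: 50 × 6 = 300
  Fargo–M: 65 × 6 = 390
  Waco–K: 90 × 5 = 450
Total cost = 1290.
So Fargo→L carries 50 sacks.

50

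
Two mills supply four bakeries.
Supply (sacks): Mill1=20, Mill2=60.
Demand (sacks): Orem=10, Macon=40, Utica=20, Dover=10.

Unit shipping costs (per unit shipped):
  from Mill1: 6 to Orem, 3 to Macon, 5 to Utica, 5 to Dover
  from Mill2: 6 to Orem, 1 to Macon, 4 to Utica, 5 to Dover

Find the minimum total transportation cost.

Optimal allocation:
  Mill1–Orem: 10 × 6 = 60
  Mill1–Dover: 10 × 5 = 50
  Mill2–Macon: 40 × 1 = 40
  Mill2–Utica: 20 × 4 = 80
Total = 60 + 50 + 40 + 80 = 230.

230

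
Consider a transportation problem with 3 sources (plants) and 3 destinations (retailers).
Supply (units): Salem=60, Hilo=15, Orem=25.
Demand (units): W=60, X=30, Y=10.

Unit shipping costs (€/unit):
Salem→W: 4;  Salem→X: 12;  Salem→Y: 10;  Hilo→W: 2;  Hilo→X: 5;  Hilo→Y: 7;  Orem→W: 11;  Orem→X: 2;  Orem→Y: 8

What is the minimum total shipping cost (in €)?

385

An optimal shipping plan:
  Salem–W: 60 units
  Hilo–X: 5 units
  Hilo–Y: 10 units
  Orem–X: 25 units
Total cost = €385.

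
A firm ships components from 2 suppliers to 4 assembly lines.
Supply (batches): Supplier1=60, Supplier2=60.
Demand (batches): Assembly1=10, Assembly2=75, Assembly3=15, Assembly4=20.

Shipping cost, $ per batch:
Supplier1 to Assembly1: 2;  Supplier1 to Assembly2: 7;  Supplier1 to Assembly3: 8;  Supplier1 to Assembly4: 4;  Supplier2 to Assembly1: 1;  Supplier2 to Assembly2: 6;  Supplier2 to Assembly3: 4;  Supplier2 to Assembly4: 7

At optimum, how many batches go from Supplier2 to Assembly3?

15

Optimal shipments:
  Supplier1 to Assembly1: 10 × $2 = $20
  Supplier1 to Assembly2: 30 × $7 = $210
  Supplier1 to Assembly4: 20 × $4 = $80
  Supplier2 to Assembly2: 45 × $6 = $270
  Supplier2 to Assembly3: 15 × $4 = $60
Total cost = $640.
So Supplier2→Assembly3 carries 15 batches.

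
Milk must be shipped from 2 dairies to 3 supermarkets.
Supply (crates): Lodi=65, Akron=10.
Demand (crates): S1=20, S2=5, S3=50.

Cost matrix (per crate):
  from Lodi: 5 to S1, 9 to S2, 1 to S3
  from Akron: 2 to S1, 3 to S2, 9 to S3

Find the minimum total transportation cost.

150

One minimum-cost allocation:
  Lodi–S1: 15 crates
  Lodi–S3: 50 crates
  Akron–S1: 5 crates
  Akron–S2: 5 crates
Total cost = 150.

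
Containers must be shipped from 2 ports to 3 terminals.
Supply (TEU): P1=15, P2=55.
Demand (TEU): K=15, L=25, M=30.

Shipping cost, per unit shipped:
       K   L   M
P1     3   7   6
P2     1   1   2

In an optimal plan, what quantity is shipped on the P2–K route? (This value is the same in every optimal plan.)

0

Solving gives:
  P1->K: 15 × 3 = 45
  P2->L: 25 × 1 = 25
  P2->M: 30 × 2 = 60
Total cost = 130.
The route P2→K is not used.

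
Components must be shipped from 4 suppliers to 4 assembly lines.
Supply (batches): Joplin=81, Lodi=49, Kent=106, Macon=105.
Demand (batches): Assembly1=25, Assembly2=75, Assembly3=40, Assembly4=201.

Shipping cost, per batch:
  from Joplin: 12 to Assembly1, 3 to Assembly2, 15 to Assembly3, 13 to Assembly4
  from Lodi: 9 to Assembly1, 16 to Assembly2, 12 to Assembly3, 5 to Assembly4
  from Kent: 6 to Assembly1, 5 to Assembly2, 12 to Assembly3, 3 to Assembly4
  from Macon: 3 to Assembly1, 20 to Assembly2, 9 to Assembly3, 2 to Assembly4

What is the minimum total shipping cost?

An optimal shipping plan:
  Joplin->Assembly2: 75 × 3 = 225
  Joplin->Assembly3: 6 × 15 = 90
  Lodi->Assembly4: 49 × 5 = 245
  Kent->Assembly4: 106 × 3 = 318
  Macon->Assembly1: 25 × 3 = 75
  Macon->Assembly3: 34 × 9 = 306
  Macon->Assembly4: 46 × 2 = 92
Total = 225 + 90 + 245 + 318 + 75 + 306 + 92 = 1351.

1351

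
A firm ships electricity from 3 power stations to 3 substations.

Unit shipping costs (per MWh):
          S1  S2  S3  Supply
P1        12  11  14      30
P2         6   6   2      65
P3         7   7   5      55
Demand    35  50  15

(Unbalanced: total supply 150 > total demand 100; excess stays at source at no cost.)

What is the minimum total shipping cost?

An optimal shipping plan:
  P2 to S2: 50 MWh
  P2 to S3: 15 MWh
  P3 to S1: 35 MWh
Total cost = 575.
(Supply check: P1 ships 0; P2 ships 65; P3 ships 35.)

575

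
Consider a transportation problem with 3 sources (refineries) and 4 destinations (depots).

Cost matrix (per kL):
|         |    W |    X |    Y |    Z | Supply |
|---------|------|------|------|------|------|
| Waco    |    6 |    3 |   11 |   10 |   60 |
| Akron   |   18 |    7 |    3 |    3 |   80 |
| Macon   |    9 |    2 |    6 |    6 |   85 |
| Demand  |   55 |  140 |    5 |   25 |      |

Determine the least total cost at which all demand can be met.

955

One minimum-cost allocation:
  Waco to W: 55 × 6 = 330
  Waco to X: 5 × 3 = 15
  Akron to X: 50 × 7 = 350
  Akron to Y: 5 × 3 = 15
  Akron to Z: 25 × 3 = 75
  Macon to X: 85 × 2 = 170
Total = 330 + 15 + 350 + 15 + 75 + 170 = 955.
(Supply check: Waco ships 60; Akron ships 80; Macon ships 85.)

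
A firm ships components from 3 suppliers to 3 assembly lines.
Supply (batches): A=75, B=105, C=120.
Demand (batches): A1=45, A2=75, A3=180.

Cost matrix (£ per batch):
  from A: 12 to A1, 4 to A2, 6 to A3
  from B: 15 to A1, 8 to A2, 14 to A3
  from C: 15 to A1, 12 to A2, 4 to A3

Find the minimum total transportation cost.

One minimum-cost allocation:
  A->A2: 15 × £4 = £60
  A->A3: 60 × £6 = £360
  B->A1: 45 × £15 = £675
  B->A2: 60 × £8 = £480
  C->A3: 120 × £4 = £480
Total = 60 + 360 + 675 + 480 + 480 = £2055.
(Supply check: A ships 75; B ships 105; C ships 120.)

2055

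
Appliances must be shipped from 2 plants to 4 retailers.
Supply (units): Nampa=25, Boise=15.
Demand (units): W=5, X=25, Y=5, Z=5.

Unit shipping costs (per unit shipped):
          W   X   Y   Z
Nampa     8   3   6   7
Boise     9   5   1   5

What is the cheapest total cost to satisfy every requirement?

One minimum-cost allocation:
  Nampa–X: 25 × 3 = 75
  Boise–W: 5 × 9 = 45
  Boise–Y: 5 × 1 = 5
  Boise–Z: 5 × 5 = 25
Total = 75 + 45 + 5 + 25 = 150.

150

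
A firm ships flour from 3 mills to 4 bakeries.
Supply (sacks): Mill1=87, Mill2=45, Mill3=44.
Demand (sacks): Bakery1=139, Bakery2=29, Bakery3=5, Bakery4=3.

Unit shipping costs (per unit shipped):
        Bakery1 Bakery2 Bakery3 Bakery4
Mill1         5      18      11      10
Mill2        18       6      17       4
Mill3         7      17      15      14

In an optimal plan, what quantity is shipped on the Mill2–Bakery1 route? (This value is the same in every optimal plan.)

8

Solving gives:
  Mill1–Bakery1: 87 × 5 = 435
  Mill2–Bakery1: 8 × 18 = 144
  Mill2–Bakery2: 29 × 6 = 174
  Mill2–Bakery3: 5 × 17 = 85
  Mill2–Bakery4: 3 × 4 = 12
  Mill3–Bakery1: 44 × 7 = 308
Total cost = 1158.
So Mill2→Bakery1 carries 8 sacks.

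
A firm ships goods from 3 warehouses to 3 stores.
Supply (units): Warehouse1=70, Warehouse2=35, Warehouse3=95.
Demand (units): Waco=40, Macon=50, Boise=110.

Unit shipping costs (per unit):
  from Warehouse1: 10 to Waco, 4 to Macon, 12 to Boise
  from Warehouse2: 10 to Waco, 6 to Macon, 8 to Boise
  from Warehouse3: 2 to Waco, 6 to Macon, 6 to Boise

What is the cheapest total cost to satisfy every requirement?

A cheapest plan:
  Warehouse1–Macon: 50 × 4 = 200
  Warehouse1–Boise: 20 × 12 = 240
  Warehouse2–Boise: 35 × 8 = 280
  Warehouse3–Waco: 40 × 2 = 80
  Warehouse3–Boise: 55 × 6 = 330
Total = 200 + 240 + 280 + 80 + 330 = 1130.

1130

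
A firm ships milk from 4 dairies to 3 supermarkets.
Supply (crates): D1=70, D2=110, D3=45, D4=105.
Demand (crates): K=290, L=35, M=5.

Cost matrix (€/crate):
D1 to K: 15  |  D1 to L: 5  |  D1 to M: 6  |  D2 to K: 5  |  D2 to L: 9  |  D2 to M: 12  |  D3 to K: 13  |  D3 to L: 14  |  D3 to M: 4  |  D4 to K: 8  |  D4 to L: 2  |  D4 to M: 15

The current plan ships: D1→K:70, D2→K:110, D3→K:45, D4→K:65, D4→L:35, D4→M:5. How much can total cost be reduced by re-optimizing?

220

Current plan cost = 70·15 + 110·5 + 45·13 + 65·8 + 35·2 + 5·15 = €2850.
Optimal plan:
  D1→K: 30 × €15 = €450
  D1→L: 35 × €5 = €175
  D1→M: 5 × €6 = €30
  D2→K: 110 × €5 = €550
  D3→K: 45 × €13 = €585
  D4→K: 105 × €8 = €840
Optimal cost = €2630.
Saving = 2850 − 2630 = €220.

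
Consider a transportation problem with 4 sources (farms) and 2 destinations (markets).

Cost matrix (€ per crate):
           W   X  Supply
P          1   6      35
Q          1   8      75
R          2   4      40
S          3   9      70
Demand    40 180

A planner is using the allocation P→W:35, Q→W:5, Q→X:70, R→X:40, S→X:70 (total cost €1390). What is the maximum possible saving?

70

Current plan cost = 35·1 + 5·1 + 70·8 + 40·4 + 70·9 = €1390.
Optimal plan:
  P to X: 35 × €6 = €210
  Q to W: 40 × €1 = €40
  Q to X: 35 × €8 = €280
  R to X: 40 × €4 = €160
  S to X: 70 × €9 = €630
Optimal cost = €1320.
Saving = 1390 − 1320 = €70.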